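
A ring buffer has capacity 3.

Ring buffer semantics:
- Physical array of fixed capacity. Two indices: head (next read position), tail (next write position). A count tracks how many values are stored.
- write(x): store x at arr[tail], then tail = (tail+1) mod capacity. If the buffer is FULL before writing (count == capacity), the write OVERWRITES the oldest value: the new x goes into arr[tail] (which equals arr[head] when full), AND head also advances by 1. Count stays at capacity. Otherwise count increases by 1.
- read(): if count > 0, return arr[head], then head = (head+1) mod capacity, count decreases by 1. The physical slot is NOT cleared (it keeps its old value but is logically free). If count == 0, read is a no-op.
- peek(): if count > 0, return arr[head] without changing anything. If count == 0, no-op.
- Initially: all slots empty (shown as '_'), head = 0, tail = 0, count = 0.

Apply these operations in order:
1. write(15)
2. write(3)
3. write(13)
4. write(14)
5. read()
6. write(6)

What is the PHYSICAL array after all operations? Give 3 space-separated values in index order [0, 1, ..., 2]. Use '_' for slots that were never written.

Answer: 14 6 13

Derivation:
After op 1 (write(15)): arr=[15 _ _] head=0 tail=1 count=1
After op 2 (write(3)): arr=[15 3 _] head=0 tail=2 count=2
After op 3 (write(13)): arr=[15 3 13] head=0 tail=0 count=3
After op 4 (write(14)): arr=[14 3 13] head=1 tail=1 count=3
After op 5 (read()): arr=[14 3 13] head=2 tail=1 count=2
After op 6 (write(6)): arr=[14 6 13] head=2 tail=2 count=3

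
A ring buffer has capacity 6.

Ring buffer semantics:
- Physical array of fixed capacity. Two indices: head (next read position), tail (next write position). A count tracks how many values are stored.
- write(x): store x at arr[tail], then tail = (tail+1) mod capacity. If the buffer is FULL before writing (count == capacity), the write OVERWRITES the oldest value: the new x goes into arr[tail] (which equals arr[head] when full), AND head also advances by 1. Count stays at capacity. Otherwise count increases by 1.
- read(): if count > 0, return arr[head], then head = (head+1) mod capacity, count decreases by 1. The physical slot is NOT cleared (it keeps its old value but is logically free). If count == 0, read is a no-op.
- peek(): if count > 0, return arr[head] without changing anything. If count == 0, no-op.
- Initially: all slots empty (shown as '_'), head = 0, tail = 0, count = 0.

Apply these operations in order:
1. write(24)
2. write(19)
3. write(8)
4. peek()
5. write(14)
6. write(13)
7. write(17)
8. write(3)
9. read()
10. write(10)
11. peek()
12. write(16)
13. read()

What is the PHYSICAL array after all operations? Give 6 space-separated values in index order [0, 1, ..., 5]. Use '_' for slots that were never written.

After op 1 (write(24)): arr=[24 _ _ _ _ _] head=0 tail=1 count=1
After op 2 (write(19)): arr=[24 19 _ _ _ _] head=0 tail=2 count=2
After op 3 (write(8)): arr=[24 19 8 _ _ _] head=0 tail=3 count=3
After op 4 (peek()): arr=[24 19 8 _ _ _] head=0 tail=3 count=3
After op 5 (write(14)): arr=[24 19 8 14 _ _] head=0 tail=4 count=4
After op 6 (write(13)): arr=[24 19 8 14 13 _] head=0 tail=5 count=5
After op 7 (write(17)): arr=[24 19 8 14 13 17] head=0 tail=0 count=6
After op 8 (write(3)): arr=[3 19 8 14 13 17] head=1 tail=1 count=6
After op 9 (read()): arr=[3 19 8 14 13 17] head=2 tail=1 count=5
After op 10 (write(10)): arr=[3 10 8 14 13 17] head=2 tail=2 count=6
After op 11 (peek()): arr=[3 10 8 14 13 17] head=2 tail=2 count=6
After op 12 (write(16)): arr=[3 10 16 14 13 17] head=3 tail=3 count=6
After op 13 (read()): arr=[3 10 16 14 13 17] head=4 tail=3 count=5

Answer: 3 10 16 14 13 17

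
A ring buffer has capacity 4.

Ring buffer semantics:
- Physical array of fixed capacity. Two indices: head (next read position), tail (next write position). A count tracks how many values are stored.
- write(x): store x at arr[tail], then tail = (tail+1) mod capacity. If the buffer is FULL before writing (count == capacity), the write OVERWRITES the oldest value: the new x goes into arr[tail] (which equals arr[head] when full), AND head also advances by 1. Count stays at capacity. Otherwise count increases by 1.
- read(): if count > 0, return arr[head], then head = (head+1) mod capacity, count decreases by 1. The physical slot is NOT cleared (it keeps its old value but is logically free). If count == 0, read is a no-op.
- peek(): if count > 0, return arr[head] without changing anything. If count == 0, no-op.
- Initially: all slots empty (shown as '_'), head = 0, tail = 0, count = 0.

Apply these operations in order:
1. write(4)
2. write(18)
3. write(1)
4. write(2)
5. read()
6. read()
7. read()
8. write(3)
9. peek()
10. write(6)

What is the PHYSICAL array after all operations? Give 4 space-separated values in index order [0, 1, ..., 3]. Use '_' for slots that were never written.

After op 1 (write(4)): arr=[4 _ _ _] head=0 tail=1 count=1
After op 2 (write(18)): arr=[4 18 _ _] head=0 tail=2 count=2
After op 3 (write(1)): arr=[4 18 1 _] head=0 tail=3 count=3
After op 4 (write(2)): arr=[4 18 1 2] head=0 tail=0 count=4
After op 5 (read()): arr=[4 18 1 2] head=1 tail=0 count=3
After op 6 (read()): arr=[4 18 1 2] head=2 tail=0 count=2
After op 7 (read()): arr=[4 18 1 2] head=3 tail=0 count=1
After op 8 (write(3)): arr=[3 18 1 2] head=3 tail=1 count=2
After op 9 (peek()): arr=[3 18 1 2] head=3 tail=1 count=2
After op 10 (write(6)): arr=[3 6 1 2] head=3 tail=2 count=3

Answer: 3 6 1 2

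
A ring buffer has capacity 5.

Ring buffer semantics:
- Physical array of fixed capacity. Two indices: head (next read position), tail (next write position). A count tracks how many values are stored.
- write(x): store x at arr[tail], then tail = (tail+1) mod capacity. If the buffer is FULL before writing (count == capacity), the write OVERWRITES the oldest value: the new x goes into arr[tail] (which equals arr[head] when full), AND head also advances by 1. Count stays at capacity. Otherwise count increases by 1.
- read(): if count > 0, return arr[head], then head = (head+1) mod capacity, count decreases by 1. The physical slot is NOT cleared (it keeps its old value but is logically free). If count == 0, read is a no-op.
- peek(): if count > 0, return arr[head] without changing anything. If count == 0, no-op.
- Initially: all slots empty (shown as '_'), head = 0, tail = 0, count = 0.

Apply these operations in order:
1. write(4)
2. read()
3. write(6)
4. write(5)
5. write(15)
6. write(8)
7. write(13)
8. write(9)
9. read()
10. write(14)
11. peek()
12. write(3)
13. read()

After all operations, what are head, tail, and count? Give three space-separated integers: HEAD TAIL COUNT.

After op 1 (write(4)): arr=[4 _ _ _ _] head=0 tail=1 count=1
After op 2 (read()): arr=[4 _ _ _ _] head=1 tail=1 count=0
After op 3 (write(6)): arr=[4 6 _ _ _] head=1 tail=2 count=1
After op 4 (write(5)): arr=[4 6 5 _ _] head=1 tail=3 count=2
After op 5 (write(15)): arr=[4 6 5 15 _] head=1 tail=4 count=3
After op 6 (write(8)): arr=[4 6 5 15 8] head=1 tail=0 count=4
After op 7 (write(13)): arr=[13 6 5 15 8] head=1 tail=1 count=5
After op 8 (write(9)): arr=[13 9 5 15 8] head=2 tail=2 count=5
After op 9 (read()): arr=[13 9 5 15 8] head=3 tail=2 count=4
After op 10 (write(14)): arr=[13 9 14 15 8] head=3 tail=3 count=5
After op 11 (peek()): arr=[13 9 14 15 8] head=3 tail=3 count=5
After op 12 (write(3)): arr=[13 9 14 3 8] head=4 tail=4 count=5
After op 13 (read()): arr=[13 9 14 3 8] head=0 tail=4 count=4

Answer: 0 4 4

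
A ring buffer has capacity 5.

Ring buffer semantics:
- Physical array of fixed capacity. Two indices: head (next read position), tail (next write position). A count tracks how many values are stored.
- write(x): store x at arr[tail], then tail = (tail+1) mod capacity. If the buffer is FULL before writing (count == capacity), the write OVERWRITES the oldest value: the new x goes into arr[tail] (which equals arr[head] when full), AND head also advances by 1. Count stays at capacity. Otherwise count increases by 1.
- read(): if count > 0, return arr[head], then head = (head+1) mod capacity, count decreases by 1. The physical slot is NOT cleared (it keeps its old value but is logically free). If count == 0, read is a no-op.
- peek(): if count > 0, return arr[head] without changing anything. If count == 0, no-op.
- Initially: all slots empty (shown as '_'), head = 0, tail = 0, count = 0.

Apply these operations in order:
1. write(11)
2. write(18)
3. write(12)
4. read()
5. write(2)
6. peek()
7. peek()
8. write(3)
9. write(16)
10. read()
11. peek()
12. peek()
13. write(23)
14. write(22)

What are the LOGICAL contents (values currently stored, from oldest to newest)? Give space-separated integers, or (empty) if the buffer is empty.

After op 1 (write(11)): arr=[11 _ _ _ _] head=0 tail=1 count=1
After op 2 (write(18)): arr=[11 18 _ _ _] head=0 tail=2 count=2
After op 3 (write(12)): arr=[11 18 12 _ _] head=0 tail=3 count=3
After op 4 (read()): arr=[11 18 12 _ _] head=1 tail=3 count=2
After op 5 (write(2)): arr=[11 18 12 2 _] head=1 tail=4 count=3
After op 6 (peek()): arr=[11 18 12 2 _] head=1 tail=4 count=3
After op 7 (peek()): arr=[11 18 12 2 _] head=1 tail=4 count=3
After op 8 (write(3)): arr=[11 18 12 2 3] head=1 tail=0 count=4
After op 9 (write(16)): arr=[16 18 12 2 3] head=1 tail=1 count=5
After op 10 (read()): arr=[16 18 12 2 3] head=2 tail=1 count=4
After op 11 (peek()): arr=[16 18 12 2 3] head=2 tail=1 count=4
After op 12 (peek()): arr=[16 18 12 2 3] head=2 tail=1 count=4
After op 13 (write(23)): arr=[16 23 12 2 3] head=2 tail=2 count=5
After op 14 (write(22)): arr=[16 23 22 2 3] head=3 tail=3 count=5

Answer: 2 3 16 23 22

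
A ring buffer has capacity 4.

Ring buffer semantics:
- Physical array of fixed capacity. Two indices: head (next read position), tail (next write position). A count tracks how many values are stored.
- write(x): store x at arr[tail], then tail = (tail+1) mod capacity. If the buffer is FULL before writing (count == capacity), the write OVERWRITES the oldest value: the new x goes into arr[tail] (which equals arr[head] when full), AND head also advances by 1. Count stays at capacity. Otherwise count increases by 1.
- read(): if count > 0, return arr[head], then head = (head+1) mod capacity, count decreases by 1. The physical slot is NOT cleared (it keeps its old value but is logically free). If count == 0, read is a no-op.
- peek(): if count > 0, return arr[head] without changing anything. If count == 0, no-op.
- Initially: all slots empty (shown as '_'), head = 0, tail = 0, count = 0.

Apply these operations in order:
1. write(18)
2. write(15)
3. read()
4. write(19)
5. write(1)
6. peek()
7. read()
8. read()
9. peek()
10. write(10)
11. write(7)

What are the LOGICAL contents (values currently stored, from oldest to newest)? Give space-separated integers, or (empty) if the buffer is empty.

After op 1 (write(18)): arr=[18 _ _ _] head=0 tail=1 count=1
After op 2 (write(15)): arr=[18 15 _ _] head=0 tail=2 count=2
After op 3 (read()): arr=[18 15 _ _] head=1 tail=2 count=1
After op 4 (write(19)): arr=[18 15 19 _] head=1 tail=3 count=2
After op 5 (write(1)): arr=[18 15 19 1] head=1 tail=0 count=3
After op 6 (peek()): arr=[18 15 19 1] head=1 tail=0 count=3
After op 7 (read()): arr=[18 15 19 1] head=2 tail=0 count=2
After op 8 (read()): arr=[18 15 19 1] head=3 tail=0 count=1
After op 9 (peek()): arr=[18 15 19 1] head=3 tail=0 count=1
After op 10 (write(10)): arr=[10 15 19 1] head=3 tail=1 count=2
After op 11 (write(7)): arr=[10 7 19 1] head=3 tail=2 count=3

Answer: 1 10 7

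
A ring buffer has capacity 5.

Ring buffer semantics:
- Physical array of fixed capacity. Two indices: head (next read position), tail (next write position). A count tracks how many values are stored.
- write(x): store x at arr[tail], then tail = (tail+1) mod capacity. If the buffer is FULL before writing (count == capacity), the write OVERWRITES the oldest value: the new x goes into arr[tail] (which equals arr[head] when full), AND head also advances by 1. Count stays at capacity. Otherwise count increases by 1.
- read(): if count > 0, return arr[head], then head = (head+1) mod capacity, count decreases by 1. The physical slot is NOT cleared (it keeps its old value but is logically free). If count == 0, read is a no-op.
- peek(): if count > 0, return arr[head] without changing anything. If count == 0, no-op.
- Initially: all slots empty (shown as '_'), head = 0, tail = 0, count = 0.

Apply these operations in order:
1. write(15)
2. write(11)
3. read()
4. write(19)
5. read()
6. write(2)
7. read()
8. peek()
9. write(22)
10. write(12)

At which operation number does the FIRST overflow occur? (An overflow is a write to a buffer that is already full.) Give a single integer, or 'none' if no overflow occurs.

Answer: none

Derivation:
After op 1 (write(15)): arr=[15 _ _ _ _] head=0 tail=1 count=1
After op 2 (write(11)): arr=[15 11 _ _ _] head=0 tail=2 count=2
After op 3 (read()): arr=[15 11 _ _ _] head=1 tail=2 count=1
After op 4 (write(19)): arr=[15 11 19 _ _] head=1 tail=3 count=2
After op 5 (read()): arr=[15 11 19 _ _] head=2 tail=3 count=1
After op 6 (write(2)): arr=[15 11 19 2 _] head=2 tail=4 count=2
After op 7 (read()): arr=[15 11 19 2 _] head=3 tail=4 count=1
After op 8 (peek()): arr=[15 11 19 2 _] head=3 tail=4 count=1
After op 9 (write(22)): arr=[15 11 19 2 22] head=3 tail=0 count=2
After op 10 (write(12)): arr=[12 11 19 2 22] head=3 tail=1 count=3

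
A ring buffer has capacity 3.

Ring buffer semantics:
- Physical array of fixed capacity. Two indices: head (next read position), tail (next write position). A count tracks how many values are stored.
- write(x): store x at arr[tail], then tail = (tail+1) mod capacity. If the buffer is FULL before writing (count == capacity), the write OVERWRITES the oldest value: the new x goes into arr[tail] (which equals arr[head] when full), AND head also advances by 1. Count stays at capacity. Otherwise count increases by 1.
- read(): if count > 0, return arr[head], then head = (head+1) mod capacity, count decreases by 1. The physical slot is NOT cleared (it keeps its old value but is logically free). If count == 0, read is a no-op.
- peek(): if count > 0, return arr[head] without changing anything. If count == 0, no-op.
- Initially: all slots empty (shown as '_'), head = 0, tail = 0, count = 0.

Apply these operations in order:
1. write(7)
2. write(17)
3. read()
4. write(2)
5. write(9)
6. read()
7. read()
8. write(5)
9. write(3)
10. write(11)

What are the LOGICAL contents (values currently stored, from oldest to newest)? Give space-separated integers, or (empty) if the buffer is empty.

After op 1 (write(7)): arr=[7 _ _] head=0 tail=1 count=1
After op 2 (write(17)): arr=[7 17 _] head=0 tail=2 count=2
After op 3 (read()): arr=[7 17 _] head=1 tail=2 count=1
After op 4 (write(2)): arr=[7 17 2] head=1 tail=0 count=2
After op 5 (write(9)): arr=[9 17 2] head=1 tail=1 count=3
After op 6 (read()): arr=[9 17 2] head=2 tail=1 count=2
After op 7 (read()): arr=[9 17 2] head=0 tail=1 count=1
After op 8 (write(5)): arr=[9 5 2] head=0 tail=2 count=2
After op 9 (write(3)): arr=[9 5 3] head=0 tail=0 count=3
After op 10 (write(11)): arr=[11 5 3] head=1 tail=1 count=3

Answer: 5 3 11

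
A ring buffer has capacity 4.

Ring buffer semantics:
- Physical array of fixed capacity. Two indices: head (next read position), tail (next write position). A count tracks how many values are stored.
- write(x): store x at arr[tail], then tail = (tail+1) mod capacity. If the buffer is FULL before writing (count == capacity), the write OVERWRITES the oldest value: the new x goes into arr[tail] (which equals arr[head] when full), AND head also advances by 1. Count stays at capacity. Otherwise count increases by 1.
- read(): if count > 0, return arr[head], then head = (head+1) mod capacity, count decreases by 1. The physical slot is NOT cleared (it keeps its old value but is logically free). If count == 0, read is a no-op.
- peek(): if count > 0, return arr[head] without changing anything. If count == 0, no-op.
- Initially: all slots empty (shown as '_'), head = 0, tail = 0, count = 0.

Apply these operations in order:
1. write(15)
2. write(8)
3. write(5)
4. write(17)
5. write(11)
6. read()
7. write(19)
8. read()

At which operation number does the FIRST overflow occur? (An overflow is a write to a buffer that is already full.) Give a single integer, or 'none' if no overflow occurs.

Answer: 5

Derivation:
After op 1 (write(15)): arr=[15 _ _ _] head=0 tail=1 count=1
After op 2 (write(8)): arr=[15 8 _ _] head=0 tail=2 count=2
After op 3 (write(5)): arr=[15 8 5 _] head=0 tail=3 count=3
After op 4 (write(17)): arr=[15 8 5 17] head=0 tail=0 count=4
After op 5 (write(11)): arr=[11 8 5 17] head=1 tail=1 count=4
After op 6 (read()): arr=[11 8 5 17] head=2 tail=1 count=3
After op 7 (write(19)): arr=[11 19 5 17] head=2 tail=2 count=4
After op 8 (read()): arr=[11 19 5 17] head=3 tail=2 count=3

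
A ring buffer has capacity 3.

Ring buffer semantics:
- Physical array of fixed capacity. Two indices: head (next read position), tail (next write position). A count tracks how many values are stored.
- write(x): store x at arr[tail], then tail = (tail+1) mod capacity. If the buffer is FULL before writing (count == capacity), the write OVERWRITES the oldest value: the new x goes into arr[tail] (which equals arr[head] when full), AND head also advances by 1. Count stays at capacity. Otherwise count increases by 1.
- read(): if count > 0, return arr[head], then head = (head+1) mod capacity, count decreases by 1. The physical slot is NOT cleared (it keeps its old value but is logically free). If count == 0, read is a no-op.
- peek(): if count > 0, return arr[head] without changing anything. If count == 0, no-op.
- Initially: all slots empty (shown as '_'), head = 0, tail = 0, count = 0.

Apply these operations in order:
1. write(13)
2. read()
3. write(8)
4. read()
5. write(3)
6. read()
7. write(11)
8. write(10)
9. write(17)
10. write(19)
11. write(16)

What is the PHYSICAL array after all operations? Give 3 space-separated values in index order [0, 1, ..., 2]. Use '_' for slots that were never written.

After op 1 (write(13)): arr=[13 _ _] head=0 tail=1 count=1
After op 2 (read()): arr=[13 _ _] head=1 tail=1 count=0
After op 3 (write(8)): arr=[13 8 _] head=1 tail=2 count=1
After op 4 (read()): arr=[13 8 _] head=2 tail=2 count=0
After op 5 (write(3)): arr=[13 8 3] head=2 tail=0 count=1
After op 6 (read()): arr=[13 8 3] head=0 tail=0 count=0
After op 7 (write(11)): arr=[11 8 3] head=0 tail=1 count=1
After op 8 (write(10)): arr=[11 10 3] head=0 tail=2 count=2
After op 9 (write(17)): arr=[11 10 17] head=0 tail=0 count=3
After op 10 (write(19)): arr=[19 10 17] head=1 tail=1 count=3
After op 11 (write(16)): arr=[19 16 17] head=2 tail=2 count=3

Answer: 19 16 17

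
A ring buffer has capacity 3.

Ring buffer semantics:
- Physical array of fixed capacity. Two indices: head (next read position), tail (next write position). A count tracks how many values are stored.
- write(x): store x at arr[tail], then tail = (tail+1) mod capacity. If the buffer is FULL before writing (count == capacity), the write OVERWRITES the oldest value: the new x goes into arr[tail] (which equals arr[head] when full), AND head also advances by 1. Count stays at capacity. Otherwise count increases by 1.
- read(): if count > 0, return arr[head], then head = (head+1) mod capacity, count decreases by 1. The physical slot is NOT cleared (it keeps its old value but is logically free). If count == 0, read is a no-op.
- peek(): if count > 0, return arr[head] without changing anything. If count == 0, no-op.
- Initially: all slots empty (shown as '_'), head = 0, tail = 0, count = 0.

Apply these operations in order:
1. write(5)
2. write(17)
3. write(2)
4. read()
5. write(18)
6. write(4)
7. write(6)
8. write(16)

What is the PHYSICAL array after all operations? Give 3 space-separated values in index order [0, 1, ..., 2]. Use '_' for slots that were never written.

Answer: 16 4 6

Derivation:
After op 1 (write(5)): arr=[5 _ _] head=0 tail=1 count=1
After op 2 (write(17)): arr=[5 17 _] head=0 tail=2 count=2
After op 3 (write(2)): arr=[5 17 2] head=0 tail=0 count=3
After op 4 (read()): arr=[5 17 2] head=1 tail=0 count=2
After op 5 (write(18)): arr=[18 17 2] head=1 tail=1 count=3
After op 6 (write(4)): arr=[18 4 2] head=2 tail=2 count=3
After op 7 (write(6)): arr=[18 4 6] head=0 tail=0 count=3
After op 8 (write(16)): arr=[16 4 6] head=1 tail=1 count=3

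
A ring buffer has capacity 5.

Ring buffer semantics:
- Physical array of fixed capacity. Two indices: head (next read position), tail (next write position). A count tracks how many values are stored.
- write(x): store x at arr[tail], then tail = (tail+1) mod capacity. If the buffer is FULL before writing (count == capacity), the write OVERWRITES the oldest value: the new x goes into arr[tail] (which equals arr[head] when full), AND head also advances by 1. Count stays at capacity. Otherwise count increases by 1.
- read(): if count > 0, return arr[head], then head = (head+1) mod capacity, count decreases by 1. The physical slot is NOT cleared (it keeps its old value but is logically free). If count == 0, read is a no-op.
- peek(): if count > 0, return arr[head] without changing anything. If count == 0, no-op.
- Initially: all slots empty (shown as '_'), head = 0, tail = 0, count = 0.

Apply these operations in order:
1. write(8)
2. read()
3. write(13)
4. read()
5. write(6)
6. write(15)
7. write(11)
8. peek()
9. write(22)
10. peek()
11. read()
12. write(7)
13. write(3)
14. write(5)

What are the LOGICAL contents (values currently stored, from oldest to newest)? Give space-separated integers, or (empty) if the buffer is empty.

Answer: 11 22 7 3 5

Derivation:
After op 1 (write(8)): arr=[8 _ _ _ _] head=0 tail=1 count=1
After op 2 (read()): arr=[8 _ _ _ _] head=1 tail=1 count=0
After op 3 (write(13)): arr=[8 13 _ _ _] head=1 tail=2 count=1
After op 4 (read()): arr=[8 13 _ _ _] head=2 tail=2 count=0
After op 5 (write(6)): arr=[8 13 6 _ _] head=2 tail=3 count=1
After op 6 (write(15)): arr=[8 13 6 15 _] head=2 tail=4 count=2
After op 7 (write(11)): arr=[8 13 6 15 11] head=2 tail=0 count=3
After op 8 (peek()): arr=[8 13 6 15 11] head=2 tail=0 count=3
After op 9 (write(22)): arr=[22 13 6 15 11] head=2 tail=1 count=4
After op 10 (peek()): arr=[22 13 6 15 11] head=2 tail=1 count=4
After op 11 (read()): arr=[22 13 6 15 11] head=3 tail=1 count=3
After op 12 (write(7)): arr=[22 7 6 15 11] head=3 tail=2 count=4
After op 13 (write(3)): arr=[22 7 3 15 11] head=3 tail=3 count=5
After op 14 (write(5)): arr=[22 7 3 5 11] head=4 tail=4 count=5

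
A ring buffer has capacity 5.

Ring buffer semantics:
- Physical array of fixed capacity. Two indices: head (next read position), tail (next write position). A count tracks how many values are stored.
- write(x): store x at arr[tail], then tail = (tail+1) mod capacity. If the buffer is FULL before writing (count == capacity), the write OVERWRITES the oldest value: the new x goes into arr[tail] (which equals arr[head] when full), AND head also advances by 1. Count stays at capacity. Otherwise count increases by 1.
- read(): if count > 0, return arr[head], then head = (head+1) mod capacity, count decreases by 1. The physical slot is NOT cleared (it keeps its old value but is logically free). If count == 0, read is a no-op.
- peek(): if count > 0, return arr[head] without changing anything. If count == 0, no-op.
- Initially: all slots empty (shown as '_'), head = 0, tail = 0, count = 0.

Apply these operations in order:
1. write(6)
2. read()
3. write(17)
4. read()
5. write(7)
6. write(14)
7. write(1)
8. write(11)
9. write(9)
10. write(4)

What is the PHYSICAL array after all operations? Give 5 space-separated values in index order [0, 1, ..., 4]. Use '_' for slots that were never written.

Answer: 11 9 4 14 1

Derivation:
After op 1 (write(6)): arr=[6 _ _ _ _] head=0 tail=1 count=1
After op 2 (read()): arr=[6 _ _ _ _] head=1 tail=1 count=0
After op 3 (write(17)): arr=[6 17 _ _ _] head=1 tail=2 count=1
After op 4 (read()): arr=[6 17 _ _ _] head=2 tail=2 count=0
After op 5 (write(7)): arr=[6 17 7 _ _] head=2 tail=3 count=1
After op 6 (write(14)): arr=[6 17 7 14 _] head=2 tail=4 count=2
After op 7 (write(1)): arr=[6 17 7 14 1] head=2 tail=0 count=3
After op 8 (write(11)): arr=[11 17 7 14 1] head=2 tail=1 count=4
After op 9 (write(9)): arr=[11 9 7 14 1] head=2 tail=2 count=5
After op 10 (write(4)): arr=[11 9 4 14 1] head=3 tail=3 count=5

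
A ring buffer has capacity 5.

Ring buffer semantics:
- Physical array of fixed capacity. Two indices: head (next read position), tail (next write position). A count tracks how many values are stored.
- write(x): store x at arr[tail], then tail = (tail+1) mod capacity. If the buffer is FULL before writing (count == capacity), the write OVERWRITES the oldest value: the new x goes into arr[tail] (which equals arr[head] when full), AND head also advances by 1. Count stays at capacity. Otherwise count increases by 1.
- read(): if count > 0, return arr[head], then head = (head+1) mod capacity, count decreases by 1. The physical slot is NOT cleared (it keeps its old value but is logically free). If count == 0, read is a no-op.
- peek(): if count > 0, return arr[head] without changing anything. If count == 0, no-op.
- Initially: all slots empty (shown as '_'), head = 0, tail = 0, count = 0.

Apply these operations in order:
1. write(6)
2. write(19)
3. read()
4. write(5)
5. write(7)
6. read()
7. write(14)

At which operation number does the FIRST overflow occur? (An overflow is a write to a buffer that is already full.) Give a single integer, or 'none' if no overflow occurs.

After op 1 (write(6)): arr=[6 _ _ _ _] head=0 tail=1 count=1
After op 2 (write(19)): arr=[6 19 _ _ _] head=0 tail=2 count=2
After op 3 (read()): arr=[6 19 _ _ _] head=1 tail=2 count=1
After op 4 (write(5)): arr=[6 19 5 _ _] head=1 tail=3 count=2
After op 5 (write(7)): arr=[6 19 5 7 _] head=1 tail=4 count=3
After op 6 (read()): arr=[6 19 5 7 _] head=2 tail=4 count=2
After op 7 (write(14)): arr=[6 19 5 7 14] head=2 tail=0 count=3

Answer: none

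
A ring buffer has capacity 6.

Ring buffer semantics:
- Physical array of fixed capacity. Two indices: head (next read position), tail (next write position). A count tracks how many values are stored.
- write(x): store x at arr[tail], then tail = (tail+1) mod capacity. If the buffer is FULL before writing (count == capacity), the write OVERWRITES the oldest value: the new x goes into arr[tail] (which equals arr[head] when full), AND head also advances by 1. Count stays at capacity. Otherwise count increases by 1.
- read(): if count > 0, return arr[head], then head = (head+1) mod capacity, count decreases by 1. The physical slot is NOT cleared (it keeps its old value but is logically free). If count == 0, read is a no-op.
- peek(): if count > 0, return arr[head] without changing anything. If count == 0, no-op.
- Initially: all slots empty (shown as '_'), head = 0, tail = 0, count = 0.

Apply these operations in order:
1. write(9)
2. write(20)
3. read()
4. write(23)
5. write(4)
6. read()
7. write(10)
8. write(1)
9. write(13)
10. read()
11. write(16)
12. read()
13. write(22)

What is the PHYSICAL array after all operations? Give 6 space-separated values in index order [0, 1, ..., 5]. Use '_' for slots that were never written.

Answer: 13 16 22 4 10 1

Derivation:
After op 1 (write(9)): arr=[9 _ _ _ _ _] head=0 tail=1 count=1
After op 2 (write(20)): arr=[9 20 _ _ _ _] head=0 tail=2 count=2
After op 3 (read()): arr=[9 20 _ _ _ _] head=1 tail=2 count=1
After op 4 (write(23)): arr=[9 20 23 _ _ _] head=1 tail=3 count=2
After op 5 (write(4)): arr=[9 20 23 4 _ _] head=1 tail=4 count=3
After op 6 (read()): arr=[9 20 23 4 _ _] head=2 tail=4 count=2
After op 7 (write(10)): arr=[9 20 23 4 10 _] head=2 tail=5 count=3
After op 8 (write(1)): arr=[9 20 23 4 10 1] head=2 tail=0 count=4
After op 9 (write(13)): arr=[13 20 23 4 10 1] head=2 tail=1 count=5
After op 10 (read()): arr=[13 20 23 4 10 1] head=3 tail=1 count=4
After op 11 (write(16)): arr=[13 16 23 4 10 1] head=3 tail=2 count=5
After op 12 (read()): arr=[13 16 23 4 10 1] head=4 tail=2 count=4
After op 13 (write(22)): arr=[13 16 22 4 10 1] head=4 tail=3 count=5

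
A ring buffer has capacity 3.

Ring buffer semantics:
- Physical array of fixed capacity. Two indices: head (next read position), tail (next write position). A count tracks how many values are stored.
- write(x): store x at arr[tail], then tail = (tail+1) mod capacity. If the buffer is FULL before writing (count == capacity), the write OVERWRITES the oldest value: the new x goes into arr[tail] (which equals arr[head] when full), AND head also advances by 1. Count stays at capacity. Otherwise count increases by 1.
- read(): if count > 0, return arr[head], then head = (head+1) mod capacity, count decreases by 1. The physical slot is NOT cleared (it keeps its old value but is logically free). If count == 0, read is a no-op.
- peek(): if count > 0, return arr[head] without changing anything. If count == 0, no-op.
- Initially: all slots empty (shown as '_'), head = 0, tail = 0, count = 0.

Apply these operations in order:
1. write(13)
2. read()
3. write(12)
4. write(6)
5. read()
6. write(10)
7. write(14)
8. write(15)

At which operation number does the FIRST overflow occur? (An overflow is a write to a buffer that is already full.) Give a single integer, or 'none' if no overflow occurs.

Answer: 8

Derivation:
After op 1 (write(13)): arr=[13 _ _] head=0 tail=1 count=1
After op 2 (read()): arr=[13 _ _] head=1 tail=1 count=0
After op 3 (write(12)): arr=[13 12 _] head=1 tail=2 count=1
After op 4 (write(6)): arr=[13 12 6] head=1 tail=0 count=2
After op 5 (read()): arr=[13 12 6] head=2 tail=0 count=1
After op 6 (write(10)): arr=[10 12 6] head=2 tail=1 count=2
After op 7 (write(14)): arr=[10 14 6] head=2 tail=2 count=3
After op 8 (write(15)): arr=[10 14 15] head=0 tail=0 count=3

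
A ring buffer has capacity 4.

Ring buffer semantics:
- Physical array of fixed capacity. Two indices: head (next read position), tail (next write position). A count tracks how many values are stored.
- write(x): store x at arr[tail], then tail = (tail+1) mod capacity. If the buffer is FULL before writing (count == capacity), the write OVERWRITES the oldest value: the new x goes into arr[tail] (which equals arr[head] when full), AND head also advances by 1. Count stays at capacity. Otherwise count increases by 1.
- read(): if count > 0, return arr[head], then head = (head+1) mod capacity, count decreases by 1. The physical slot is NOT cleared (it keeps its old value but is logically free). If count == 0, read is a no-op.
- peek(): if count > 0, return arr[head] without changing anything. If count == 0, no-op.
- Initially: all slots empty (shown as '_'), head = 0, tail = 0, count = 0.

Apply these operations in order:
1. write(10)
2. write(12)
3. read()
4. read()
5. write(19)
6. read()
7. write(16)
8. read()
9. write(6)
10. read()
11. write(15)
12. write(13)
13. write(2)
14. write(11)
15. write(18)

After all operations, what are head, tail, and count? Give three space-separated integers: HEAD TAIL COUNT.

Answer: 2 2 4

Derivation:
After op 1 (write(10)): arr=[10 _ _ _] head=0 tail=1 count=1
After op 2 (write(12)): arr=[10 12 _ _] head=0 tail=2 count=2
After op 3 (read()): arr=[10 12 _ _] head=1 tail=2 count=1
After op 4 (read()): arr=[10 12 _ _] head=2 tail=2 count=0
After op 5 (write(19)): arr=[10 12 19 _] head=2 tail=3 count=1
After op 6 (read()): arr=[10 12 19 _] head=3 tail=3 count=0
After op 7 (write(16)): arr=[10 12 19 16] head=3 tail=0 count=1
After op 8 (read()): arr=[10 12 19 16] head=0 tail=0 count=0
After op 9 (write(6)): arr=[6 12 19 16] head=0 tail=1 count=1
After op 10 (read()): arr=[6 12 19 16] head=1 tail=1 count=0
After op 11 (write(15)): arr=[6 15 19 16] head=1 tail=2 count=1
After op 12 (write(13)): arr=[6 15 13 16] head=1 tail=3 count=2
After op 13 (write(2)): arr=[6 15 13 2] head=1 tail=0 count=3
After op 14 (write(11)): arr=[11 15 13 2] head=1 tail=1 count=4
After op 15 (write(18)): arr=[11 18 13 2] head=2 tail=2 count=4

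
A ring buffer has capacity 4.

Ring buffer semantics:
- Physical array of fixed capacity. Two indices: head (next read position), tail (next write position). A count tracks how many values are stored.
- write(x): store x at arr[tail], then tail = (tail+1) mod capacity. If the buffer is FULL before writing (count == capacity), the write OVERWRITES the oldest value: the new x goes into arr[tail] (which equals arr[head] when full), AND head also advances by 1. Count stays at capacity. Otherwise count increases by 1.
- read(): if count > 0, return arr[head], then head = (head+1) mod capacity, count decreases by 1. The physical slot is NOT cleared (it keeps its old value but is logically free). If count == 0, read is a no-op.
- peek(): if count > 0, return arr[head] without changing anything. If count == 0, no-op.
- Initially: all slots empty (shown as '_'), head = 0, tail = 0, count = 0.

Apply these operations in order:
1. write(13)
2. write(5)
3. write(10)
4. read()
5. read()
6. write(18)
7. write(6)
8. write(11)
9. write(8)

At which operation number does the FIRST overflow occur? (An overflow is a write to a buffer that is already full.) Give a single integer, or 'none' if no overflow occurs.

Answer: 9

Derivation:
After op 1 (write(13)): arr=[13 _ _ _] head=0 tail=1 count=1
After op 2 (write(5)): arr=[13 5 _ _] head=0 tail=2 count=2
After op 3 (write(10)): arr=[13 5 10 _] head=0 tail=3 count=3
After op 4 (read()): arr=[13 5 10 _] head=1 tail=3 count=2
After op 5 (read()): arr=[13 5 10 _] head=2 tail=3 count=1
After op 6 (write(18)): arr=[13 5 10 18] head=2 tail=0 count=2
After op 7 (write(6)): arr=[6 5 10 18] head=2 tail=1 count=3
After op 8 (write(11)): arr=[6 11 10 18] head=2 tail=2 count=4
After op 9 (write(8)): arr=[6 11 8 18] head=3 tail=3 count=4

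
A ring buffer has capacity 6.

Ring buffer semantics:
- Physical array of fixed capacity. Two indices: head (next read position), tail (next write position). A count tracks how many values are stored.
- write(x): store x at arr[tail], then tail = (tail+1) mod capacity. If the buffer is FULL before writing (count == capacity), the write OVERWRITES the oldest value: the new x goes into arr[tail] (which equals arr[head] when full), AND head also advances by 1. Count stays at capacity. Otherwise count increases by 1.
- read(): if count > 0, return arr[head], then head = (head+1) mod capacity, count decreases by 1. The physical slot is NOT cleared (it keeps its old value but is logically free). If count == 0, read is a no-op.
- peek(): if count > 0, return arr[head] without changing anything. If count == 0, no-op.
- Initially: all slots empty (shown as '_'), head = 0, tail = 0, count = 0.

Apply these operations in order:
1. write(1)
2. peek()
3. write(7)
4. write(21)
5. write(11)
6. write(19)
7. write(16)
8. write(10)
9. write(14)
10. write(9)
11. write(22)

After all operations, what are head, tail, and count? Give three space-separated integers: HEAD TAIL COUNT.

After op 1 (write(1)): arr=[1 _ _ _ _ _] head=0 tail=1 count=1
After op 2 (peek()): arr=[1 _ _ _ _ _] head=0 tail=1 count=1
After op 3 (write(7)): arr=[1 7 _ _ _ _] head=0 tail=2 count=2
After op 4 (write(21)): arr=[1 7 21 _ _ _] head=0 tail=3 count=3
After op 5 (write(11)): arr=[1 7 21 11 _ _] head=0 tail=4 count=4
After op 6 (write(19)): arr=[1 7 21 11 19 _] head=0 tail=5 count=5
After op 7 (write(16)): arr=[1 7 21 11 19 16] head=0 tail=0 count=6
After op 8 (write(10)): arr=[10 7 21 11 19 16] head=1 tail=1 count=6
After op 9 (write(14)): arr=[10 14 21 11 19 16] head=2 tail=2 count=6
After op 10 (write(9)): arr=[10 14 9 11 19 16] head=3 tail=3 count=6
After op 11 (write(22)): arr=[10 14 9 22 19 16] head=4 tail=4 count=6

Answer: 4 4 6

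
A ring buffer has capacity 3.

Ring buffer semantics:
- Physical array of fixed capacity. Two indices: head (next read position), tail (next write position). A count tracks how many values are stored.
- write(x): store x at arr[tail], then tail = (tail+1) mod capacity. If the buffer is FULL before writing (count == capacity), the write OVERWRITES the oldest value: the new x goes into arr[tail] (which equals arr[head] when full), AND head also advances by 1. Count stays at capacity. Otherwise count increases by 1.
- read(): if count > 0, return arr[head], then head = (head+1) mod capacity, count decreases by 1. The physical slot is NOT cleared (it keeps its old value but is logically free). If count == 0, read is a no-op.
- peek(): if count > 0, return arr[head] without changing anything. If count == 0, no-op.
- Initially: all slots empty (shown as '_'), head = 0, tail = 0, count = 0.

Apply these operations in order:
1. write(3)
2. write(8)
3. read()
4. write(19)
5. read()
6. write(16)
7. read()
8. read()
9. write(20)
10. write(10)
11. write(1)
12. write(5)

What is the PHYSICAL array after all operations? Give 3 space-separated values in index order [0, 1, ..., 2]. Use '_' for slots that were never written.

Answer: 1 5 10

Derivation:
After op 1 (write(3)): arr=[3 _ _] head=0 tail=1 count=1
After op 2 (write(8)): arr=[3 8 _] head=0 tail=2 count=2
After op 3 (read()): arr=[3 8 _] head=1 tail=2 count=1
After op 4 (write(19)): arr=[3 8 19] head=1 tail=0 count=2
After op 5 (read()): arr=[3 8 19] head=2 tail=0 count=1
After op 6 (write(16)): arr=[16 8 19] head=2 tail=1 count=2
After op 7 (read()): arr=[16 8 19] head=0 tail=1 count=1
After op 8 (read()): arr=[16 8 19] head=1 tail=1 count=0
After op 9 (write(20)): arr=[16 20 19] head=1 tail=2 count=1
After op 10 (write(10)): arr=[16 20 10] head=1 tail=0 count=2
After op 11 (write(1)): arr=[1 20 10] head=1 tail=1 count=3
After op 12 (write(5)): arr=[1 5 10] head=2 tail=2 count=3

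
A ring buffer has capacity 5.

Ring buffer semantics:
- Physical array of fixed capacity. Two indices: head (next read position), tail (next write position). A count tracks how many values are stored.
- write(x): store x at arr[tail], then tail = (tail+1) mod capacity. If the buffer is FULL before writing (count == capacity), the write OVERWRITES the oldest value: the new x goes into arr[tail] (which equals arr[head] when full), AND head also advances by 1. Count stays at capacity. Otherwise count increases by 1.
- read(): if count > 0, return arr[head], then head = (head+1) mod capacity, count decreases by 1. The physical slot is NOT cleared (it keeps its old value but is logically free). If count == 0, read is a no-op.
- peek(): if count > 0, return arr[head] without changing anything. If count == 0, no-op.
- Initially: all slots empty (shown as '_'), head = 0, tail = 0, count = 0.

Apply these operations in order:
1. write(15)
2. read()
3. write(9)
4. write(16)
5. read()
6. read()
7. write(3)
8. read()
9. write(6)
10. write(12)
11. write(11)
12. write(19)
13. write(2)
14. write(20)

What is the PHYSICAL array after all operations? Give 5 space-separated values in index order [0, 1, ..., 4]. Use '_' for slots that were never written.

Answer: 12 11 19 2 20

Derivation:
After op 1 (write(15)): arr=[15 _ _ _ _] head=0 tail=1 count=1
After op 2 (read()): arr=[15 _ _ _ _] head=1 tail=1 count=0
After op 3 (write(9)): arr=[15 9 _ _ _] head=1 tail=2 count=1
After op 4 (write(16)): arr=[15 9 16 _ _] head=1 tail=3 count=2
After op 5 (read()): arr=[15 9 16 _ _] head=2 tail=3 count=1
After op 6 (read()): arr=[15 9 16 _ _] head=3 tail=3 count=0
After op 7 (write(3)): arr=[15 9 16 3 _] head=3 tail=4 count=1
After op 8 (read()): arr=[15 9 16 3 _] head=4 tail=4 count=0
After op 9 (write(6)): arr=[15 9 16 3 6] head=4 tail=0 count=1
After op 10 (write(12)): arr=[12 9 16 3 6] head=4 tail=1 count=2
After op 11 (write(11)): arr=[12 11 16 3 6] head=4 tail=2 count=3
After op 12 (write(19)): arr=[12 11 19 3 6] head=4 tail=3 count=4
After op 13 (write(2)): arr=[12 11 19 2 6] head=4 tail=4 count=5
After op 14 (write(20)): arr=[12 11 19 2 20] head=0 tail=0 count=5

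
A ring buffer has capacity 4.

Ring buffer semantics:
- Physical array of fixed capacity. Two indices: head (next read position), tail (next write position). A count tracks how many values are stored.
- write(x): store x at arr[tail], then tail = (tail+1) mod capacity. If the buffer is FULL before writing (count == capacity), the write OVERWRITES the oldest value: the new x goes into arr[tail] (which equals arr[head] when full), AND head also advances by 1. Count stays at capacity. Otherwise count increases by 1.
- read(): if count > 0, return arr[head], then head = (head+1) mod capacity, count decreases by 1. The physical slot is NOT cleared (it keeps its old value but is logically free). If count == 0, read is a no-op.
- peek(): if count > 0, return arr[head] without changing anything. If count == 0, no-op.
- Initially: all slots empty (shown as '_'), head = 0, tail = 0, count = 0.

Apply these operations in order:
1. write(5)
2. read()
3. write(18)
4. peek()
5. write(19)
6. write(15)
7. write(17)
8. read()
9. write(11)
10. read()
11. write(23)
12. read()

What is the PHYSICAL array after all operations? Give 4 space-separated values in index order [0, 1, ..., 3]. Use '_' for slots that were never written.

Answer: 17 11 23 15

Derivation:
After op 1 (write(5)): arr=[5 _ _ _] head=0 tail=1 count=1
After op 2 (read()): arr=[5 _ _ _] head=1 tail=1 count=0
After op 3 (write(18)): arr=[5 18 _ _] head=1 tail=2 count=1
After op 4 (peek()): arr=[5 18 _ _] head=1 tail=2 count=1
After op 5 (write(19)): arr=[5 18 19 _] head=1 tail=3 count=2
After op 6 (write(15)): arr=[5 18 19 15] head=1 tail=0 count=3
After op 7 (write(17)): arr=[17 18 19 15] head=1 tail=1 count=4
After op 8 (read()): arr=[17 18 19 15] head=2 tail=1 count=3
After op 9 (write(11)): arr=[17 11 19 15] head=2 tail=2 count=4
After op 10 (read()): arr=[17 11 19 15] head=3 tail=2 count=3
After op 11 (write(23)): arr=[17 11 23 15] head=3 tail=3 count=4
After op 12 (read()): arr=[17 11 23 15] head=0 tail=3 count=3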